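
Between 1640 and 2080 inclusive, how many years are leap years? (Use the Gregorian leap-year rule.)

Multiples of 4 in [1640,2080]: 111.
Of those, multiples of 100: 4 (not leap unless ÷400).
Multiples of 400: 1.
Leap years = 111 − 4 + 1 = 108.

108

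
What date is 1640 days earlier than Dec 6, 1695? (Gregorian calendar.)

June 10, 1691

−365 (one year) → Dec 6, 1694 (1275 left).
−365 (one year) → Dec 6, 1693 (910 left).
−365 (one year) → Dec 6, 1692 (545 left).
−366 (one year; includes Feb 29, 1692) → Dec 6, 1691 (179 left).
−6 → Nov 30, 1691 (end of Nov, 30 days; 173 left).
−30 → Oct 31, 1691 (end of Oct, 31 days; 143 left).
−31 → Sep 30, 1691 (end of Sep, 30 days; 112 left).
−30 → Aug 31, 1691 (end of Aug, 31 days; 82 left).
−31 → Jul 31, 1691 (end of Jul, 31 days; 51 left).
−31 → Jun 30, 1691 (end of Jun, 30 days; 20 left).
−20 → Jun 10, 1691.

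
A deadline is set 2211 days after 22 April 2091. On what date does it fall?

+366 (one year; includes Feb 29, 2092) → Apr 22, 2092 (1845 left).
+365 (one year) → Apr 22, 2093 (1480 left).
+365 (one year) → Apr 22, 2094 (1115 left).
+365 (one year) → Apr 22, 2095 (750 left).
+366 (one year; includes Feb 29, 2096) → Apr 22, 2096 (384 left).
Apr has 30 days: +9 → May 1, 2096 (375 left).
May has 31 days: +31 → Jun 1, 2096 (344 left).
Jun has 30 days: +30 → Jul 1, 2096 (314 left).
Jul has 31 days: +31 → Aug 1, 2096 (283 left).
Aug has 31 days: +31 → Sep 1, 2096 (252 left).
Sep has 30 days: +30 → Oct 1, 2096 (222 left).
Oct has 31 days: +31 → Nov 1, 2096 (191 left).
Nov has 30 days: +30 → Dec 1, 2096 (161 left).
Dec has 31 days: +31 → Jan 1, 2097 (130 left).
Jan has 31 days: +31 → Feb 1, 2097 (99 left).
Feb has 28 days: +28 → Mar 1, 2097 (71 left).
Mar has 31 days: +31 → Apr 1, 2097 (40 left).
Apr has 30 days: +30 → May 1, 2097 (10 left).
+10 → May 11, 2097.

May 11, 2097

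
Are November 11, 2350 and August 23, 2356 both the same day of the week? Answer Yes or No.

No

From Nov 11, 2350 to Aug 23, 2356 is 2112 days.
2112 mod 7 = 5, so they are different weekdays.
(Nov 11, 2350 is a Saturday; Aug 23, 2356 is a Thursday.)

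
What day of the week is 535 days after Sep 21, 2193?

Tuesday

Sep 21, 2193 is a Saturday.
535 mod 7 = 3, so 535 days after a Saturday is Saturday + 3 = Tuesday.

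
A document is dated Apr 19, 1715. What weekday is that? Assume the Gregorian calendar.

Doomsday rule: the anchor day for the 1700s is Sunday. For year 15: 15÷12 = 1 r 3, and 3÷4 = 0, so 1+3+0 = 4.
Sunday + 4 ≡ Thursday — that's 1715's doomsday.
In April the doomsday date is Apr 4.
Apr 19 is 15 days after Apr 4; 15 mod 7 = 1, so Thursday + 1 = Friday.

Friday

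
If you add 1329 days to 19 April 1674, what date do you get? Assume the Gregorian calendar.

December 8, 1677

+365 (one year) → Apr 19, 1675 (964 left).
+366 (one year; includes Feb 29, 1676) → Apr 19, 1676 (598 left).
+365 (one year) → Apr 19, 1677 (233 left).
Apr has 30 days: +12 → May 1, 1677 (221 left).
May has 31 days: +31 → Jun 1, 1677 (190 left).
Jun has 30 days: +30 → Jul 1, 1677 (160 left).
Jul has 31 days: +31 → Aug 1, 1677 (129 left).
Aug has 31 days: +31 → Sep 1, 1677 (98 left).
Sep has 30 days: +30 → Oct 1, 1677 (68 left).
Oct has 31 days: +31 → Nov 1, 1677 (37 left).
Nov has 30 days: +30 → Dec 1, 1677 (7 left).
+7 → Dec 8, 1677.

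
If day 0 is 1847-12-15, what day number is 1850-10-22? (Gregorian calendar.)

1042

Dec 15, 1847 → Dec 15, 1848: 366 days (Feb 29, 1848 is in that span).
Dec 15, 1848 → Dec 15, 1849: 365 days.
Dec 15, 1849 → Jan 15, 1850: 31 days (December has 31).
Jan 15, 1850 → Feb 15, 1850: 31 days (January has 31).
Feb 15, 1850 → Mar 15, 1850: 28 days (February has 28).
Mar 15, 1850 → Apr 15, 1850: 31 days (March has 31).
Apr 15, 1850 → May 15, 1850: 30 days (April has 30).
May 15, 1850 → Jun 15, 1850: 31 days (May has 31).
Jun 15, 1850 → Jul 15, 1850: 30 days (June has 30).
Jul 15, 1850 → Aug 15, 1850: 31 days (July has 31).
Aug 15, 1850 → Sep 15, 1850: 31 days (August has 31).
Sep 15, 1850 → Oct 15, 1850: 30 days (September has 30).
Oct 15, 1850 → Oct 22, 1850: 7 days.
Total: 1042 days.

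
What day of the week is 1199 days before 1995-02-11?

Thursday

First find the weekday of Feb 11, 1995. Doomsday rule: the anchor day for the 1900s is Wednesday. For year 95: 95÷12 = 7 r 11, and 11÷4 = 2, so 7+11+2 = 20.
Wednesday + 20 ≡ Tuesday — that's 1995's doomsday.
In February the doomsday date is Feb 28 (1995 is not a leap year).
Feb 11 is 17 days before Feb 28; 17 mod 7 = 3, so Tuesday − 3 = Saturday.
1199 mod 7 = 2, so 1199 days before a Saturday is Saturday − 2 = Thursday.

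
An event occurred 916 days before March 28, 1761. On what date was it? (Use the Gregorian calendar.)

September 24, 1758

−365 (one year) → Mar 28, 1760 (551 left).
−366 (one year; includes Feb 29, 1760) → Mar 28, 1759 (185 left).
−28 → Feb 28, 1759 (end of Feb, 28 days; 157 left).
−28 → Jan 31, 1759 (end of Jan, 31 days; 129 left).
−31 → Dec 31, 1758 (end of Dec, 31 days; 98 left).
−31 → Nov 30, 1758 (end of Nov, 30 days; 67 left).
−30 → Oct 31, 1758 (end of Oct, 31 days; 37 left).
−31 → Sep 30, 1758 (end of Sep, 30 days; 6 left).
−6 → Sep 24, 1758.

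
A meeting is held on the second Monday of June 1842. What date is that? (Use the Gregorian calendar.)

June 1, 1842 is a Wednesday.
The first Monday is therefore June 6 (5 days later).
The second Monday is 6 + 1×7 = June 13.

June 13, 1842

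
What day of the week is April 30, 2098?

Wednesday

Doomsday rule: the anchor day for the 2000s is Tuesday. For year 98: 98÷12 = 8 r 2, and 2÷4 = 0, so 8+2+0 = 10.
Tuesday + 10 ≡ Friday — that's 2098's doomsday.
In April the doomsday date is Apr 4.
Apr 30 is 26 days after Apr 4; 26 mod 7 = 5, so Friday + 5 = Wednesday.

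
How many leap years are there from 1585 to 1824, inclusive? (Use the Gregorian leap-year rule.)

Multiples of 4 in [1585,1824]: 60.
Of those, multiples of 100: 3 (not leap unless ÷400).
Multiples of 400: 1.
Leap years = 60 − 3 + 1 = 58.

58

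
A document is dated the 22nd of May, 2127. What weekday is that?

Thursday

Doomsday rule: the anchor day for the 2100s is Sunday. For year 27: 27÷12 = 2 r 3, and 3÷4 = 0, so 2+3+0 = 5.
Sunday + 5 ≡ Friday — that's 2127's doomsday.
In May the doomsday date is May 9.
May 22 is 13 days after May 9; 13 mod 7 = 6, so Friday + 6 = Thursday.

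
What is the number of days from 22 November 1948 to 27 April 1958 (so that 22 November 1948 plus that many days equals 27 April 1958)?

Nov 22, 1948 → Nov 22, 1949: 365 days.
Nov 22, 1949 → Nov 22, 1950: 365 days.
Nov 22, 1950 → Nov 22, 1951: 365 days.
Nov 22, 1951 → Nov 22, 1952: 366 days (Feb 29, 1952 is in that span).
Nov 22, 1952 → Nov 22, 1953: 365 days.
Nov 22, 1953 → Nov 22, 1954: 365 days.
Nov 22, 1954 → Nov 22, 1955: 365 days.
Nov 22, 1955 → Nov 22, 1956: 366 days (Feb 29, 1956 is in that span).
Nov 22, 1956 → Nov 22, 1957: 365 days.
Nov 22, 1957 → Dec 22, 1957: 30 days (November has 30).
Dec 22, 1957 → Jan 22, 1958: 31 days (December has 31).
Jan 22, 1958 → Feb 22, 1958: 31 days (January has 31).
Feb 22, 1958 → Mar 22, 1958: 28 days (February has 28).
Mar 22, 1958 → Apr 22, 1958: 31 days (March has 31).
Apr 22, 1958 → Apr 27, 1958: 5 days.
Total: 3443 days.

3443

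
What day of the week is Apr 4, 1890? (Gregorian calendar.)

January 1, 1890 is a Wednesday.
Jan 1, 1890 → Feb 1, 1890: 31 days (January has 31).
Feb 1, 1890 → Mar 1, 1890: 28 days (February has 28).
Mar 1, 1890 → Apr 1, 1890: 31 days (March has 31).
Apr 1, 1890 → Apr 4, 1890: 3 days.
Total: 93 days.
93 mod 7 = 2, so Wednesday + 2 = Friday.

Friday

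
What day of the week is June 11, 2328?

Monday

Doomsday rule: the anchor day for the 2300s is Wednesday. For year 28: 28÷12 = 2 r 4, and 4÷4 = 1, so 2+4+1 = 7.
Wednesday + 7 ≡ Wednesday — that's 2328's doomsday.
In June the doomsday date is Jun 6.
Jun 11 is 5 days after Jun 6; 5 mod 7 = 5, so Wednesday + 5 = Monday.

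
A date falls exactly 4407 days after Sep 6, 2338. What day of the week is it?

First find the weekday of Sep 6, 2338. Doomsday rule: the anchor day for the 2300s is Wednesday. For year 38: 38÷12 = 3 r 2, and 2÷4 = 0, so 3+2+0 = 5.
Wednesday + 5 ≡ Monday — that's 2338's doomsday.
In September the doomsday date is Sep 5.
Sep 6 is 1 day after Sep 5; 1 mod 7 = 1, so Monday + 1 = Tuesday.
4407 mod 7 = 4, so 4407 days after a Tuesday is Tuesday + 4 = Saturday.

Saturday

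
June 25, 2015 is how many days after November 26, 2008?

Nov 26, 2008 → Nov 26, 2009: 365 days.
Nov 26, 2009 → Nov 26, 2010: 365 days.
Nov 26, 2010 → Nov 26, 2011: 365 days.
Nov 26, 2011 → Nov 26, 2012: 366 days (Feb 29, 2012 is in that span).
Nov 26, 2012 → Nov 26, 2013: 365 days.
Nov 26, 2013 → Nov 26, 2014: 365 days.
Nov 26, 2014 → Dec 26, 2014: 30 days (November has 30).
Dec 26, 2014 → Jan 26, 2015: 31 days (December has 31).
Jan 26, 2015 → Feb 26, 2015: 31 days (January has 31).
Feb 26, 2015 → Mar 26, 2015: 28 days (February has 28).
Mar 26, 2015 → Apr 26, 2015: 31 days (March has 31).
Apr 26, 2015 → May 26, 2015: 30 days (April has 30).
May 26, 2015 → Jun 25, 2015: 30 days.
Total: 2402 days.

2402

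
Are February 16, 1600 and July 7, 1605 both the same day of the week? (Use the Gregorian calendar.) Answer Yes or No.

From Feb 16, 1600 to Jul 7, 1605 is 1968 days.
1968 mod 7 = 1, so they are different weekdays.
(Feb 16, 1600 is a Wednesday; Jul 7, 1605 is a Thursday.)

No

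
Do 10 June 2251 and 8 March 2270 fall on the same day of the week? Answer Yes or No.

From Jun 10, 2251 to Mar 8, 2270 is 6846 days.
6846 mod 7 = 0, so they are the same weekday.
(Jun 10, 2251 is a Tuesday; Mar 8, 2270 is a Tuesday.)

Yes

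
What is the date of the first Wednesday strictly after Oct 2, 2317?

Oct 2, 2317 is a Tuesday.
From Tuesday to the next Wednesday is 1 day.
Oct 2, 2317 + 1 = Oct 3, 2317.

October 3, 2317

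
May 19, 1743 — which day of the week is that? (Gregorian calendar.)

Doomsday rule: the anchor day for the 1700s is Sunday. For year 43: 43÷12 = 3 r 7, and 7÷4 = 1, so 3+7+1 = 11.
Sunday + 11 ≡ Thursday — that's 1743's doomsday.
In May the doomsday date is May 9.
May 19 is 10 days after May 9; 10 mod 7 = 3, so Thursday + 3 = Sunday.

Sunday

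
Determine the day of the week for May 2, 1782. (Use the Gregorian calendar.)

Thursday

Doomsday rule: the anchor day for the 1700s is Sunday. For year 82: 82÷12 = 6 r 10, and 10÷4 = 2, so 6+10+2 = 18.
Sunday + 18 ≡ Thursday — that's 1782's doomsday.
In May the doomsday date is May 9.
May 2 is 7 days before May 9; 7 mod 7 = 0, so Thursday − 0 = Thursday.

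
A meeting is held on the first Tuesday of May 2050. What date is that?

May 3, 2050

May 1, 2050 is a Sunday.
The first Tuesday is therefore May 3 (2 days later).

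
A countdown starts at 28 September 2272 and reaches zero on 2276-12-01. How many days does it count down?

Sep 28, 2272 → Sep 28, 2273: 365 days.
Sep 28, 2273 → Sep 28, 2274: 365 days.
Sep 28, 2274 → Sep 28, 2275: 365 days.
Sep 28, 2275 → Sep 28, 2276: 366 days (Feb 29, 2276 is in that span).
Sep 28, 2276 → Oct 28, 2276: 30 days (September has 30).
Oct 28, 2276 → Nov 28, 2276: 31 days (October has 31).
Nov 28, 2276 → Dec 1, 2276: 3 days.
Total: 1525 days.

1525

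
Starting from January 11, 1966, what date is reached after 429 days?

March 16, 1967

+365 (one year) → Jan 11, 1967 (64 left).
Jan has 31 days: +21 → Feb 1, 1967 (43 left).
Feb has 28 days: +28 → Mar 1, 1967 (15 left).
+15 → Mar 16, 1967.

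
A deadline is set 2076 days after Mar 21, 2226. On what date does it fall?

November 26, 2231

+365 (one year) → Mar 21, 2227 (1711 left).
+366 (one year; includes Feb 29, 2228) → Mar 21, 2228 (1345 left).
+365 (one year) → Mar 21, 2229 (980 left).
+365 (one year) → Mar 21, 2230 (615 left).
+365 (one year) → Mar 21, 2231 (250 left).
Mar has 31 days: +11 → Apr 1, 2231 (239 left).
Apr has 30 days: +30 → May 1, 2231 (209 left).
May has 31 days: +31 → Jun 1, 2231 (178 left).
Jun has 30 days: +30 → Jul 1, 2231 (148 left).
Jul has 31 days: +31 → Aug 1, 2231 (117 left).
Aug has 31 days: +31 → Sep 1, 2231 (86 left).
Sep has 30 days: +30 → Oct 1, 2231 (56 left).
Oct has 31 days: +31 → Nov 1, 2231 (25 left).
+25 → Nov 26, 2231.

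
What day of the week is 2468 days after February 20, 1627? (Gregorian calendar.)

Feb 20, 1627 is a Saturday.
2468 mod 7 = 4, so 2468 days after a Saturday is Saturday + 4 = Wednesday.

Wednesday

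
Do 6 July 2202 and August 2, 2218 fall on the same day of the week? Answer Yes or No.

No

From Jul 6, 2202 to Aug 2, 2218 is 5871 days.
5871 mod 7 = 5, so they are different weekdays.
(Jul 6, 2202 is a Tuesday; Aug 2, 2218 is a Sunday.)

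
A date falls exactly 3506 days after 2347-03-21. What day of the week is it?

First find the weekday of Mar 21, 2347. Doomsday rule: the anchor day for the 2300s is Wednesday. For year 47: 47÷12 = 3 r 11, and 11÷4 = 2, so 3+11+2 = 16.
Wednesday + 16 ≡ Friday — that's 2347's doomsday.
In March the doomsday date is Mar 14.
Mar 21 is 7 days after Mar 14; 7 mod 7 = 0, so Friday + 0 = Friday.
3506 mod 7 = 6, so 3506 days after a Friday is Friday + 6 = Thursday.

Thursday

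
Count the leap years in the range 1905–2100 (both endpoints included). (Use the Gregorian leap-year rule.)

48

Multiples of 4 in [1905,2100]: 49.
Of those, multiples of 100: 2 (not leap unless ÷400).
Multiples of 400: 1.
Leap years = 49 − 2 + 1 = 48.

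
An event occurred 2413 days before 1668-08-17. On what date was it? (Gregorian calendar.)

January 8, 1662

−366 (one year; includes Feb 29, 1668) → Aug 17, 1667 (2047 left).
−365 (one year) → Aug 17, 1666 (1682 left).
−365 (one year) → Aug 17, 1665 (1317 left).
−365 (one year) → Aug 17, 1664 (952 left).
−366 (one year; includes Feb 29, 1664) → Aug 17, 1663 (586 left).
−365 (one year) → Aug 17, 1662 (221 left).
−17 → Jul 31, 1662 (end of Jul, 31 days; 204 left).
−31 → Jun 30, 1662 (end of Jun, 30 days; 173 left).
−30 → May 31, 1662 (end of May, 31 days; 143 left).
−31 → Apr 30, 1662 (end of Apr, 30 days; 112 left).
−30 → Mar 31, 1662 (end of Mar, 31 days; 82 left).
−31 → Feb 28, 1662 (end of Feb, 28 days; 51 left).
−28 → Jan 31, 1662 (end of Jan, 31 days; 23 left).
−23 → Jan 8, 1662.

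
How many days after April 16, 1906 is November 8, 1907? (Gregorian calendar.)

571

Apr 16, 1906 → Apr 16, 1907: 365 days.
Apr 16, 1907 → May 16, 1907: 30 days (April has 30).
May 16, 1907 → Jun 16, 1907: 31 days (May has 31).
Jun 16, 1907 → Jul 16, 1907: 30 days (June has 30).
Jul 16, 1907 → Aug 16, 1907: 31 days (July has 31).
Aug 16, 1907 → Sep 16, 1907: 31 days (August has 31).
Sep 16, 1907 → Oct 16, 1907: 30 days (September has 30).
Oct 16, 1907 → Nov 8, 1907: 23 days.
Total: 571 days.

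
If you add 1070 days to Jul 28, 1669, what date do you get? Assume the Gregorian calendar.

+365 (one year) → Jul 28, 1670 (705 left).
+365 (one year) → Jul 28, 1671 (340 left).
Jul has 31 days: +4 → Aug 1, 1671 (336 left).
Aug has 31 days: +31 → Sep 1, 1671 (305 left).
Sep has 30 days: +30 → Oct 1, 1671 (275 left).
Oct has 31 days: +31 → Nov 1, 1671 (244 left).
Nov has 30 days: +30 → Dec 1, 1671 (214 left).
Dec has 31 days: +31 → Jan 1, 1672 (183 left).
Jan has 31 days: +31 → Feb 1, 1672 (152 left).
Feb has 29 days: +29 → Mar 1, 1672 (123 left).
Mar has 31 days: +31 → Apr 1, 1672 (92 left).
Apr has 30 days: +30 → May 1, 1672 (62 left).
May has 31 days: +31 → Jun 1, 1672 (31 left).
Jun has 30 days: +30 → Jul 1, 1672 (1 left).
+1 → Jul 2, 1672.

July 2, 1672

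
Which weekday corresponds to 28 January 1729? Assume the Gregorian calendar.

Friday

Doomsday rule: the anchor day for the 1700s is Sunday. For year 29: 29÷12 = 2 r 5, and 5÷4 = 1, so 2+5+1 = 8.
Sunday + 8 ≡ Monday — that's 1729's doomsday.
In January the doomsday date is Jan 3 (1729 is not a leap year).
Jan 28 is 25 days after Jan 3; 25 mod 7 = 4, so Monday + 4 = Friday.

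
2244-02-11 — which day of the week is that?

Sunday

Doomsday rule: the anchor day for the 2200s is Friday. For year 44: 44÷12 = 3 r 8, and 8÷4 = 2, so 3+8+2 = 13.
Friday + 13 ≡ Thursday — that's 2244's doomsday.
In February the doomsday date is Feb 29 (2244 is a leap year (divisible by 4)).
Feb 11 is 18 days before Feb 29; 18 mod 7 = 4, so Thursday − 4 = Sunday.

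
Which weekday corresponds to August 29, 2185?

Monday

Doomsday rule: the anchor day for the 2100s is Sunday. For year 85: 85÷12 = 7 r 1, and 1÷4 = 0, so 7+1+0 = 8.
Sunday + 8 ≡ Monday — that's 2185's doomsday.
In August the doomsday date is Aug 8.
Aug 29 is 21 days after Aug 8; 21 mod 7 = 0, so Monday + 0 = Monday.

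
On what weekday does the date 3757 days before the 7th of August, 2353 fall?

First find the weekday of Aug 7, 2353. Doomsday rule: the anchor day for the 2300s is Wednesday. For year 53: 53÷12 = 4 r 5, and 5÷4 = 1, so 4+5+1 = 10.
Wednesday + 10 ≡ Saturday — that's 2353's doomsday.
In August the doomsday date is Aug 8.
Aug 7 is 1 day before Aug 8; 1 mod 7 = 1, so Saturday − 1 = Friday.
3757 mod 7 = 5, so 3757 days before a Friday is Friday − 5 = Sunday.

Sunday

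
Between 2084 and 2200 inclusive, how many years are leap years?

28

Multiples of 4 in [2084,2200]: 30.
Of those, multiples of 100: 2 (not leap unless ÷400).
Multiples of 400: 0.
Leap years = 30 − 2 + 0 = 28.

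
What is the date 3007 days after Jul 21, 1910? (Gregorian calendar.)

October 14, 1918

+365 (one year) → Jul 21, 1911 (2642 left).
+366 (one year; includes Feb 29, 1912) → Jul 21, 1912 (2276 left).
+365 (one year) → Jul 21, 1913 (1911 left).
+365 (one year) → Jul 21, 1914 (1546 left).
+365 (one year) → Jul 21, 1915 (1181 left).
+366 (one year; includes Feb 29, 1916) → Jul 21, 1916 (815 left).
+365 (one year) → Jul 21, 1917 (450 left).
+365 (one year) → Jul 21, 1918 (85 left).
Jul has 31 days: +11 → Aug 1, 1918 (74 left).
Aug has 31 days: +31 → Sep 1, 1918 (43 left).
Sep has 30 days: +30 → Oct 1, 1918 (13 left).
+13 → Oct 14, 1918.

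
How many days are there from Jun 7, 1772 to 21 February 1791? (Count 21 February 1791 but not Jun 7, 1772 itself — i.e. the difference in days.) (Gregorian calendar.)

Jun 7, 1772 → Jun 7, 1773: 365 days.
Jun 7, 1773 → Jun 7, 1774: 365 days.
Jun 7, 1774 → Jun 7, 1775: 365 days.
Jun 7, 1775 → Jun 7, 1776: 366 days (Feb 29, 1776 is in that span).
Jun 7, 1776 → Jun 7, 1777: 365 days.
Jun 7, 1777 → Jun 7, 1778: 365 days.
Jun 7, 1778 → Jun 7, 1779: 365 days.
Jun 7, 1779 → Jun 7, 1780: 366 days (Feb 29, 1780 is in that span).
Jun 7, 1780 → Jun 7, 1781: 365 days.
Jun 7, 1781 → Jun 7, 1782: 365 days.
Jun 7, 1782 → Jun 7, 1783: 365 days.
Jun 7, 1783 → Jun 7, 1784: 366 days (Feb 29, 1784 is in that span).
Jun 7, 1784 → Jun 7, 1785: 365 days.
Jun 7, 1785 → Jun 7, 1786: 365 days.
Jun 7, 1786 → Jun 7, 1787: 365 days.
Jun 7, 1787 → Jun 7, 1788: 366 days (Feb 29, 1788 is in that span).
Jun 7, 1788 → Jun 7, 1789: 365 days.
Jun 7, 1789 → Jun 7, 1790: 365 days.
Jun 7, 1790 → Jul 7, 1790: 30 days (June has 30).
Jul 7, 1790 → Aug 7, 1790: 31 days (July has 31).
Aug 7, 1790 → Sep 7, 1790: 31 days (August has 31).
Sep 7, 1790 → Oct 7, 1790: 30 days (September has 30).
Oct 7, 1790 → Nov 7, 1790: 31 days (October has 31).
Nov 7, 1790 → Dec 7, 1790: 30 days (November has 30).
Dec 7, 1790 → Jan 7, 1791: 31 days (December has 31).
Jan 7, 1791 → Feb 7, 1791: 31 days (January has 31).
Feb 7, 1791 → Feb 21, 1791: 14 days.
Total: 6833 days.

6833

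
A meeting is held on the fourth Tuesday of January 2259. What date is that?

January 1, 2259 is a Saturday.
The first Tuesday is therefore January 4 (3 days later).
The fourth Tuesday is 4 + 3×7 = January 25.

January 25, 2259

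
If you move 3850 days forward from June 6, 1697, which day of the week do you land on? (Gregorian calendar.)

Thursday

First find the weekday of Jun 6, 1697. Doomsday rule: the anchor day for the 1600s is Tuesday. For year 97: 97÷12 = 8 r 1, and 1÷4 = 0, so 8+1+0 = 9.
Tuesday + 9 ≡ Thursday — that's 1697's doomsday.
In June the doomsday date is Jun 6.
Jun 6 is the doomsday itself: Thursday.
3850 mod 7 = 0, so 3850 days after a Thursday is Thursday + 0 = Thursday.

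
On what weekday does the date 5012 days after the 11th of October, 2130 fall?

Wednesday

Oct 11, 2130 is a Wednesday.
5012 mod 7 = 0, so 5012 days after a Wednesday is Wednesday + 0 = Wednesday.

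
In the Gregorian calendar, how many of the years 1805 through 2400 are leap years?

Multiples of 4 in [1805,2400]: 149.
Of those, multiples of 100: 6 (not leap unless ÷400).
Multiples of 400: 2.
Leap years = 149 − 6 + 2 = 145.

145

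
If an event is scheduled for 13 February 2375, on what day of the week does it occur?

Thursday

Doomsday rule: the anchor day for the 2300s is Wednesday. For year 75: 75÷12 = 6 r 3, and 3÷4 = 0, so 6+3+0 = 9.
Wednesday + 9 ≡ Friday — that's 2375's doomsday.
In February the doomsday date is Feb 28 (2375 is not a leap year).
Feb 13 is 15 days before Feb 28; 15 mod 7 = 1, so Friday − 1 = Thursday.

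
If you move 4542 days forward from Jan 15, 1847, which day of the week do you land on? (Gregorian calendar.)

Thursday

First find the weekday of Jan 15, 1847. Doomsday rule: the anchor day for the 1800s is Friday. For year 47: 47÷12 = 3 r 11, and 11÷4 = 2, so 3+11+2 = 16.
Friday + 16 ≡ Sunday — that's 1847's doomsday.
In January the doomsday date is Jan 3 (1847 is not a leap year).
Jan 15 is 12 days after Jan 3; 12 mod 7 = 5, so Sunday + 5 = Friday.
4542 mod 7 = 6, so 4542 days after a Friday is Friday + 6 = Thursday.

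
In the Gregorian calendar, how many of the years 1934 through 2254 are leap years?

78

Multiples of 4 in [1934,2254]: 80.
Of those, multiples of 100: 3 (not leap unless ÷400).
Multiples of 400: 1.
Leap years = 80 − 3 + 1 = 78.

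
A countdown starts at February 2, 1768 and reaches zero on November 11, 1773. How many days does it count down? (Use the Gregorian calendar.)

Feb 2, 1768 → Feb 2, 1769: 366 days (Feb 29, 1768 is in that span).
Feb 2, 1769 → Feb 2, 1770: 365 days.
Feb 2, 1770 → Feb 2, 1771: 365 days.
Feb 2, 1771 → Feb 2, 1772: 365 days.
Feb 2, 1772 → Feb 2, 1773: 366 days (Feb 29, 1772 is in that span).
Feb 2, 1773 → Mar 2, 1773: 28 days (February has 28).
Mar 2, 1773 → Apr 2, 1773: 31 days (March has 31).
Apr 2, 1773 → May 2, 1773: 30 days (April has 30).
May 2, 1773 → Jun 2, 1773: 31 days (May has 31).
Jun 2, 1773 → Jul 2, 1773: 30 days (June has 30).
Jul 2, 1773 → Aug 2, 1773: 31 days (July has 31).
Aug 2, 1773 → Sep 2, 1773: 31 days (August has 31).
Sep 2, 1773 → Oct 2, 1773: 30 days (September has 30).
Oct 2, 1773 → Nov 2, 1773: 31 days (October has 31).
Nov 2, 1773 → Nov 11, 1773: 9 days.
Total: 2109 days.

2109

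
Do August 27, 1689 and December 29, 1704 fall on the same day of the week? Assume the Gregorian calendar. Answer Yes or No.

No

From Aug 27, 1689 to Dec 29, 1704 is 5602 days.
5602 mod 7 = 2, so they are different weekdays.
(Aug 27, 1689 is a Saturday; Dec 29, 1704 is a Monday.)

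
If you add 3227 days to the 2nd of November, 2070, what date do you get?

+365 (one year) → Nov 2, 2071 (2862 left).
+366 (one year; includes Feb 29, 2072) → Nov 2, 2072 (2496 left).
+365 (one year) → Nov 2, 2073 (2131 left).
+365 (one year) → Nov 2, 2074 (1766 left).
+365 (one year) → Nov 2, 2075 (1401 left).
+366 (one year; includes Feb 29, 2076) → Nov 2, 2076 (1035 left).
+365 (one year) → Nov 2, 2077 (670 left).
+365 (one year) → Nov 2, 2078 (305 left).
Nov has 30 days: +29 → Dec 1, 2078 (276 left).
Dec has 31 days: +31 → Jan 1, 2079 (245 left).
Jan has 31 days: +31 → Feb 1, 2079 (214 left).
Feb has 28 days: +28 → Mar 1, 2079 (186 left).
Mar has 31 days: +31 → Apr 1, 2079 (155 left).
Apr has 30 days: +30 → May 1, 2079 (125 left).
May has 31 days: +31 → Jun 1, 2079 (94 left).
Jun has 30 days: +30 → Jul 1, 2079 (64 left).
Jul has 31 days: +31 → Aug 1, 2079 (33 left).
Aug has 31 days: +31 → Sep 1, 2079 (2 left).
+2 → Sep 3, 2079.

September 3, 2079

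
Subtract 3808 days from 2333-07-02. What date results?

−365 (one year) → Jul 2, 2332 (3443 left).
−366 (one year; includes Feb 29, 2332) → Jul 2, 2331 (3077 left).
−365 (one year) → Jul 2, 2330 (2712 left).
−365 (one year) → Jul 2, 2329 (2347 left).
−365 (one year) → Jul 2, 2328 (1982 left).
−366 (one year; includes Feb 29, 2328) → Jul 2, 2327 (1616 left).
−365 (one year) → Jul 2, 2326 (1251 left).
−365 (one year) → Jul 2, 2325 (886 left).
−365 (one year) → Jul 2, 2324 (521 left).
−366 (one year; includes Feb 29, 2324) → Jul 2, 2323 (155 left).
−2 → Jun 30, 2323 (end of Jun, 30 days; 153 left).
−30 → May 31, 2323 (end of May, 31 days; 123 left).
−31 → Apr 30, 2323 (end of Apr, 30 days; 92 left).
−30 → Mar 31, 2323 (end of Mar, 31 days; 62 left).
−31 → Feb 28, 2323 (end of Feb, 28 days; 31 left).
−28 → Jan 31, 2323 (end of Jan, 31 days; 3 left).
−3 → Jan 28, 2323.

January 28, 2323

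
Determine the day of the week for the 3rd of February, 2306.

Doomsday rule: the anchor day for the 2300s is Wednesday. For year 06: 6÷12 = 0 r 6, and 6÷4 = 1, so 0+6+1 = 7.
Wednesday + 7 ≡ Wednesday — that's 2306's doomsday.
In February the doomsday date is Feb 28 (2306 is not a leap year).
Feb 3 is 25 days before Feb 28; 25 mod 7 = 4, so Wednesday − 4 = Saturday.

Saturday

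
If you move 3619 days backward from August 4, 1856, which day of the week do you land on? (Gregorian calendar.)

First find the weekday of Aug 4, 1856. Doomsday rule: the anchor day for the 1800s is Friday. For year 56: 56÷12 = 4 r 8, and 8÷4 = 2, so 4+8+2 = 14.
Friday + 14 ≡ Friday — that's 1856's doomsday.
In August the doomsday date is Aug 8.
Aug 4 is 4 days before Aug 8; 4 mod 7 = 4, so Friday − 4 = Monday.
3619 mod 7 = 0, so 3619 days before a Monday is Monday − 0 = Monday.

Monday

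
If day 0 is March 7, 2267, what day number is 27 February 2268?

Mar 7, 2267 → Apr 7, 2267: 31 days (March has 31).
Apr 7, 2267 → May 7, 2267: 30 days (April has 30).
May 7, 2267 → Jun 7, 2267: 31 days (May has 31).
Jun 7, 2267 → Jul 7, 2267: 30 days (June has 30).
Jul 7, 2267 → Aug 7, 2267: 31 days (July has 31).
Aug 7, 2267 → Sep 7, 2267: 31 days (August has 31).
Sep 7, 2267 → Oct 7, 2267: 30 days (September has 30).
Oct 7, 2267 → Nov 7, 2267: 31 days (October has 31).
Nov 7, 2267 → Dec 7, 2267: 30 days (November has 30).
Dec 7, 2267 → Jan 7, 2268: 31 days (December has 31).
Jan 7, 2268 → Feb 7, 2268: 31 days (January has 31).
Feb 7, 2268 → Feb 27, 2268: 20 days.
Total: 357 days.

357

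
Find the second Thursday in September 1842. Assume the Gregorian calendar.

September 8, 1842

September 1, 1842 is a Thursday.
The first Thursday is therefore September 1 (same day).
The second Thursday is 1 + 1×7 = September 8.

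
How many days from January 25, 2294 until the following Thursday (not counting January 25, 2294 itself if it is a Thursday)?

Jan 25, 2294 is a Thursday.
From Thursday to the next Thursday is 7 days.

7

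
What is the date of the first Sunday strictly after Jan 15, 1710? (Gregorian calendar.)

Jan 15, 1710 is a Wednesday.
From Wednesday to the next Sunday is 4 days.
Jan 15, 1710 + 4 = Jan 19, 1710.

January 19, 1710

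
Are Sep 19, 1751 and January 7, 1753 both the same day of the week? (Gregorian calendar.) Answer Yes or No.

From Sep 19, 1751 to Jan 7, 1753 is 476 days.
476 mod 7 = 0, so they are the same weekday.
(Sep 19, 1751 is a Sunday; Jan 7, 1753 is a Sunday.)

Yes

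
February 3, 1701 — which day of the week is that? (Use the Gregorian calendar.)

Doomsday rule: the anchor day for the 1700s is Sunday. For year 01: 1÷12 = 0 r 1, and 1÷4 = 0, so 0+1+0 = 1.
Sunday + 1 ≡ Monday — that's 1701's doomsday.
In February the doomsday date is Feb 28 (1701 is not a leap year).
Feb 3 is 25 days before Feb 28; 25 mod 7 = 4, so Monday − 4 = Thursday.

Thursday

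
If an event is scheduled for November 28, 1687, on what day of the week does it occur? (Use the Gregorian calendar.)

Doomsday rule: the anchor day for the 1600s is Tuesday. For year 87: 87÷12 = 7 r 3, and 3÷4 = 0, so 7+3+0 = 10.
Tuesday + 10 ≡ Friday — that's 1687's doomsday.
In November the doomsday date is Nov 7.
Nov 28 is 21 days after Nov 7; 21 mod 7 = 0, so Friday + 0 = Friday.

Friday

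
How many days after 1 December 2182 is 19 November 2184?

719

Dec 1, 2182 → Dec 1, 2183: 365 days.
Dec 1, 2183 → Jan 1, 2184: 31 days (December has 31).
Jan 1, 2184 → Feb 1, 2184: 31 days (January has 31).
Feb 1, 2184 → Mar 1, 2184: 29 days (February has 29).
Mar 1, 2184 → Apr 1, 2184: 31 days (March has 31).
Apr 1, 2184 → May 1, 2184: 30 days (April has 30).
May 1, 2184 → Jun 1, 2184: 31 days (May has 31).
Jun 1, 2184 → Jul 1, 2184: 30 days (June has 30).
Jul 1, 2184 → Aug 1, 2184: 31 days (July has 31).
Aug 1, 2184 → Sep 1, 2184: 31 days (August has 31).
Sep 1, 2184 → Oct 1, 2184: 30 days (September has 30).
Oct 1, 2184 → Nov 1, 2184: 31 days (October has 31).
Nov 1, 2184 → Nov 19, 2184: 18 days.
Total: 719 days.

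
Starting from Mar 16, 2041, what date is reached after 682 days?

January 27, 2043

+365 (one year) → Mar 16, 2042 (317 left).
Mar has 31 days: +16 → Apr 1, 2042 (301 left).
Apr has 30 days: +30 → May 1, 2042 (271 left).
May has 31 days: +31 → Jun 1, 2042 (240 left).
Jun has 30 days: +30 → Jul 1, 2042 (210 left).
Jul has 31 days: +31 → Aug 1, 2042 (179 left).
Aug has 31 days: +31 → Sep 1, 2042 (148 left).
Sep has 30 days: +30 → Oct 1, 2042 (118 left).
Oct has 31 days: +31 → Nov 1, 2042 (87 left).
Nov has 30 days: +30 → Dec 1, 2042 (57 left).
Dec has 31 days: +31 → Jan 1, 2043 (26 left).
+26 → Jan 27, 2043.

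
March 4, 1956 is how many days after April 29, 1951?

1771

Apr 29, 1951 → Apr 29, 1952: 366 days (Feb 29, 1952 is in that span).
Apr 29, 1952 → Apr 29, 1953: 365 days.
Apr 29, 1953 → Apr 29, 1954: 365 days.
Apr 29, 1954 → Apr 29, 1955: 365 days.
Apr 29, 1955 → May 29, 1955: 30 days (April has 30).
May 29, 1955 → Jun 29, 1955: 31 days (May has 31).
Jun 29, 1955 → Jul 29, 1955: 30 days (June has 30).
Jul 29, 1955 → Aug 29, 1955: 31 days (July has 31).
Aug 29, 1955 → Sep 29, 1955: 31 days (August has 31).
Sep 29, 1955 → Oct 29, 1955: 30 days (September has 30).
Oct 29, 1955 → Nov 29, 1955: 31 days (October has 31).
Nov 29, 1955 → Dec 29, 1955: 30 days (November has 30).
Dec 29, 1955 → Jan 29, 1956: 31 days (December has 31).
Jan 29, 1956 → Feb 29, 1956: 31 days (January has 31).
Feb 29, 1956 → Mar 4, 1956: 4 days.
Total: 1771 days.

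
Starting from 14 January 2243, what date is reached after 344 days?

Jan has 31 days: +18 → Feb 1, 2243 (326 left).
Feb has 28 days: +28 → Mar 1, 2243 (298 left).
Mar has 31 days: +31 → Apr 1, 2243 (267 left).
Apr has 30 days: +30 → May 1, 2243 (237 left).
May has 31 days: +31 → Jun 1, 2243 (206 left).
Jun has 30 days: +30 → Jul 1, 2243 (176 left).
Jul has 31 days: +31 → Aug 1, 2243 (145 left).
Aug has 31 days: +31 → Sep 1, 2243 (114 left).
Sep has 30 days: +30 → Oct 1, 2243 (84 left).
Oct has 31 days: +31 → Nov 1, 2243 (53 left).
Nov has 30 days: +30 → Dec 1, 2243 (23 left).
+23 → Dec 24, 2243.

December 24, 2243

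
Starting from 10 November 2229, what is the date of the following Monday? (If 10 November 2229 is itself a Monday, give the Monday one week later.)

November 16, 2229

Nov 10, 2229 is a Tuesday.
From Tuesday to the next Monday is 6 days.
Nov 10, 2229 + 6 = Nov 16, 2229.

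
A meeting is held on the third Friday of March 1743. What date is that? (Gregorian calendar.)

March 15, 1743

March 1, 1743 is a Friday.
The first Friday is therefore March 1 (same day).
The third Friday is 1 + 2×7 = March 15.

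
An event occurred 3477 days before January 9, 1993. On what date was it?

July 4, 1983

−366 (one year; includes Feb 29, 1992) → Jan 9, 1992 (3111 left).
−365 (one year) → Jan 9, 1991 (2746 left).
−365 (one year) → Jan 9, 1990 (2381 left).
−365 (one year) → Jan 9, 1989 (2016 left).
−366 (one year; includes Feb 29, 1988) → Jan 9, 1988 (1650 left).
−365 (one year) → Jan 9, 1987 (1285 left).
−365 (one year) → Jan 9, 1986 (920 left).
−365 (one year) → Jan 9, 1985 (555 left).
−366 (one year; includes Feb 29, 1984) → Jan 9, 1984 (189 left).
−9 → Dec 31, 1983 (end of Dec, 31 days; 180 left).
−31 → Nov 30, 1983 (end of Nov, 30 days; 149 left).
−30 → Oct 31, 1983 (end of Oct, 31 days; 119 left).
−31 → Sep 30, 1983 (end of Sep, 30 days; 88 left).
−30 → Aug 31, 1983 (end of Aug, 31 days; 58 left).
−31 → Jul 31, 1983 (end of Jul, 31 days; 27 left).
−27 → Jul 4, 1983.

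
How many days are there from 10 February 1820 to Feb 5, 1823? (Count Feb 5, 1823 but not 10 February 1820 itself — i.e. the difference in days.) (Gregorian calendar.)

1091

Feb 10, 1820 → Feb 10, 1821: 366 days (Feb 29, 1820 is in that span).
Feb 10, 1821 → Feb 10, 1822: 365 days.
Feb 10, 1822 → Mar 10, 1822: 28 days (February has 28).
Mar 10, 1822 → Apr 10, 1822: 31 days (March has 31).
Apr 10, 1822 → May 10, 1822: 30 days (April has 30).
May 10, 1822 → Jun 10, 1822: 31 days (May has 31).
Jun 10, 1822 → Jul 10, 1822: 30 days (June has 30).
Jul 10, 1822 → Aug 10, 1822: 31 days (July has 31).
Aug 10, 1822 → Sep 10, 1822: 31 days (August has 31).
Sep 10, 1822 → Oct 10, 1822: 30 days (September has 30).
Oct 10, 1822 → Nov 10, 1822: 31 days (October has 31).
Nov 10, 1822 → Dec 10, 1822: 30 days (November has 30).
Dec 10, 1822 → Jan 10, 1823: 31 days (December has 31).
Jan 10, 1823 → Feb 5, 1823: 26 days.
Total: 1091 days.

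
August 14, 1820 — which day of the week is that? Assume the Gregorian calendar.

Doomsday rule: the anchor day for the 1800s is Friday. For year 20: 20÷12 = 1 r 8, and 8÷4 = 2, so 1+8+2 = 11.
Friday + 11 ≡ Tuesday — that's 1820's doomsday.
In August the doomsday date is Aug 8.
Aug 14 is 6 days after Aug 8; 6 mod 7 = 6, so Tuesday + 6 = Monday.

Monday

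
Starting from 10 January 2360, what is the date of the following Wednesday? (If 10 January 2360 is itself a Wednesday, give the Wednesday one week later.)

January 13, 2360

Jan 10, 2360 is a Sunday.
From Sunday to the next Wednesday is 3 days.
Jan 10, 2360 + 3 = Jan 13, 2360.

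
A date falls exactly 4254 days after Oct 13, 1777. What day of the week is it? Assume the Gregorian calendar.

Saturday

Oct 13, 1777 is a Monday.
4254 mod 7 = 5, so 4254 days after a Monday is Monday + 5 = Saturday.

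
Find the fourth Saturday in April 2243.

April 1, 2243 is a Saturday.
The first Saturday is therefore April 1 (same day).
The fourth Saturday is 1 + 3×7 = April 22.

April 22, 2243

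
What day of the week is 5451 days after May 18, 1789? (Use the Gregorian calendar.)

First find the weekday of May 18, 1789. Doomsday rule: the anchor day for the 1700s is Sunday. For year 89: 89÷12 = 7 r 5, and 5÷4 = 1, so 7+5+1 = 13.
Sunday + 13 ≡ Saturday — that's 1789's doomsday.
In May the doomsday date is May 9.
May 18 is 9 days after May 9; 9 mod 7 = 2, so Saturday + 2 = Monday.
5451 mod 7 = 5, so 5451 days after a Monday is Monday + 5 = Saturday.

Saturday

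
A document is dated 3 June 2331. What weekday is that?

Wednesday

Doomsday rule: the anchor day for the 2300s is Wednesday. For year 31: 31÷12 = 2 r 7, and 7÷4 = 1, so 2+7+1 = 10.
Wednesday + 10 ≡ Saturday — that's 2331's doomsday.
In June the doomsday date is Jun 6.
Jun 3 is 3 days before Jun 6; 3 mod 7 = 3, so Saturday − 3 = Wednesday.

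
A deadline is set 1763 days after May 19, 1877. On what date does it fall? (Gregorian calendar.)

+365 (one year) → May 19, 1878 (1398 left).
+365 (one year) → May 19, 1879 (1033 left).
+366 (one year; includes Feb 29, 1880) → May 19, 1880 (667 left).
+365 (one year) → May 19, 1881 (302 left).
May has 31 days: +13 → Jun 1, 1881 (289 left).
Jun has 30 days: +30 → Jul 1, 1881 (259 left).
Jul has 31 days: +31 → Aug 1, 1881 (228 left).
Aug has 31 days: +31 → Sep 1, 1881 (197 left).
Sep has 30 days: +30 → Oct 1, 1881 (167 left).
Oct has 31 days: +31 → Nov 1, 1881 (136 left).
Nov has 30 days: +30 → Dec 1, 1881 (106 left).
Dec has 31 days: +31 → Jan 1, 1882 (75 left).
Jan has 31 days: +31 → Feb 1, 1882 (44 left).
Feb has 28 days: +28 → Mar 1, 1882 (16 left).
+16 → Mar 17, 1882.

March 17, 1882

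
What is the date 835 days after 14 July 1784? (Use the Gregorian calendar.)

October 27, 1786

+365 (one year) → Jul 14, 1785 (470 left).
+365 (one year) → Jul 14, 1786 (105 left).
Jul has 31 days: +18 → Aug 1, 1786 (87 left).
Aug has 31 days: +31 → Sep 1, 1786 (56 left).
Sep has 30 days: +30 → Oct 1, 1786 (26 left).
+26 → Oct 27, 1786.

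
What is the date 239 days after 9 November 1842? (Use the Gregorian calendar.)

Nov has 30 days: +22 → Dec 1, 1842 (217 left).
Dec has 31 days: +31 → Jan 1, 1843 (186 left).
Jan has 31 days: +31 → Feb 1, 1843 (155 left).
Feb has 28 days: +28 → Mar 1, 1843 (127 left).
Mar has 31 days: +31 → Apr 1, 1843 (96 left).
Apr has 30 days: +30 → May 1, 1843 (66 left).
May has 31 days: +31 → Jun 1, 1843 (35 left).
Jun has 30 days: +30 → Jul 1, 1843 (5 left).
+5 → Jul 6, 1843.

July 6, 1843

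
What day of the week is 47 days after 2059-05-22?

First find the weekday of May 22, 2059. Doomsday rule: the anchor day for the 2000s is Tuesday. For year 59: 59÷12 = 4 r 11, and 11÷4 = 2, so 4+11+2 = 17.
Tuesday + 17 ≡ Friday — that's 2059's doomsday.
In May the doomsday date is May 9.
May 22 is 13 days after May 9; 13 mod 7 = 6, so Friday + 6 = Thursday.
47 mod 7 = 5, so 47 days after a Thursday is Thursday + 5 = Tuesday.

Tuesday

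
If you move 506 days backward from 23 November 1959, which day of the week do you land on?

Saturday

Nov 23, 1959 is a Monday.
506 mod 7 = 2, so 506 days before a Monday is Monday − 2 = Saturday.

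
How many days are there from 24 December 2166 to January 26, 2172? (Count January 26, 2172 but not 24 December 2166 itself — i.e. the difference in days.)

Dec 24, 2166 → Dec 24, 2167: 365 days.
Dec 24, 2167 → Dec 24, 2168: 366 days (Feb 29, 2168 is in that span).
Dec 24, 2168 → Dec 24, 2169: 365 days.
Dec 24, 2169 → Dec 24, 2170: 365 days.
Dec 24, 2170 → Jan 24, 2171: 31 days (December has 31).
Jan 24, 2171 → Feb 24, 2171: 31 days (January has 31).
Feb 24, 2171 → Mar 24, 2171: 28 days (February has 28).
Mar 24, 2171 → Apr 24, 2171: 31 days (March has 31).
Apr 24, 2171 → May 24, 2171: 30 days (April has 30).
May 24, 2171 → Jun 24, 2171: 31 days (May has 31).
Jun 24, 2171 → Jul 24, 2171: 30 days (June has 30).
Jul 24, 2171 → Aug 24, 2171: 31 days (July has 31).
Aug 24, 2171 → Sep 24, 2171: 31 days (August has 31).
Sep 24, 2171 → Oct 24, 2171: 30 days (September has 30).
Oct 24, 2171 → Nov 24, 2171: 31 days (October has 31).
Nov 24, 2171 → Dec 24, 2171: 30 days (November has 30).
Dec 24, 2171 → Jan 24, 2172: 31 days (December has 31).
Jan 24, 2172 → Jan 26, 2172: 2 days.
Total: 1859 days.

1859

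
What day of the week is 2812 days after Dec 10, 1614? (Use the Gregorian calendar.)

Dec 10, 1614 is a Wednesday.
2812 mod 7 = 5, so 2812 days after a Wednesday is Wednesday + 5 = Monday.

Monday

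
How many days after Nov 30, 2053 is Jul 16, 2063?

3515

Nov 30, 2053 → Nov 30, 2054: 365 days.
Nov 30, 2054 → Nov 30, 2055: 365 days.
Nov 30, 2055 → Nov 30, 2056: 366 days (Feb 29, 2056 is in that span).
Nov 30, 2056 → Nov 30, 2057: 365 days.
Nov 30, 2057 → Nov 30, 2058: 365 days.
Nov 30, 2058 → Nov 30, 2059: 365 days.
Nov 30, 2059 → Nov 30, 2060: 366 days (Feb 29, 2060 is in that span).
Nov 30, 2060 → Nov 30, 2061: 365 days.
Nov 30, 2061 → Nov 30, 2062: 365 days.
Nov 30, 2062 → Dec 30, 2062: 30 days (November has 30).
Dec 30, 2062 → Jan 30, 2063: 31 days (December has 31).
Jan 30, 2063 → Feb 28, 2063: 29 days (January has 31).
Feb 28, 2063 → Mar 28, 2063: 28 days (February has 28).
Mar 28, 2063 → Apr 28, 2063: 31 days (March has 31).
Apr 28, 2063 → May 28, 2063: 30 days (April has 30).
May 28, 2063 → Jun 28, 2063: 31 days (May has 31).
Jun 28, 2063 → Jul 16, 2063: 18 days.
Total: 3515 days.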